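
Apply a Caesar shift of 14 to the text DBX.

D(3): 3+14=17 → R
B(1): 1+14=15 → P
X(23): 23+14=37≡11 → L

RPL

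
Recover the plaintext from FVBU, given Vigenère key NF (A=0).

SQOP

Repeat the key across the ciphertext: NFNF
F(5)−N(13): -8≡18 → S
V(21)−F(5): 16 → Q
B(1)−N(13): -12≡14 → O
U(20)−F(5): 15 → P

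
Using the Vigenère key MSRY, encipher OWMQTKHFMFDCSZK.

Repeat the key across the message: MSRYMSRYMSRYMSR
O(14)+M(12): 26≡0 → A
W(22)+S(18): 40≡14 → O
M(12)+R(17): 29≡3 → D
Q(16)+Y(24): 40≡14 → O
T(19)+M(12): 31≡5 → F
K(10)+S(18): 28≡2 → C
H(7)+R(17): 24 → Y
F(5)+Y(24): 29≡3 → D
M(12)+M(12): 24 → Y
F(5)+S(18): 23 → X
D(3)+R(17): 20 → U
C(2)+Y(24): 26≡0 → A
S(18)+M(12): 30≡4 → E
Z(25)+S(18): 43≡17 → R
K(10)+R(17): 27≡1 → B

AODOFCYDYXUAERB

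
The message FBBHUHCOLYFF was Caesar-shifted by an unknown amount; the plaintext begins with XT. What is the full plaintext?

From the crib: F(5)−X(23)=-18≡8, so the shift is 8.
Subtract 8 from each ciphertext letter:
F(5): 5−8=-3≡23 → X
B(1): 1−8=-7≡19 → T
B(1): 1−8=-7≡19 → T
H(7): 7−8=-1≡25 → Z
U(20): 20−8=12 → M
H(7): 7−8=-1≡25 → Z
C(2): 2−8=-6≡20 → U
O(14): 14−8=6 → G
L(11): 11−8=3 → D
Y(24): 24−8=16 → Q
F(5): 5−8=-3≡23 → X
F(5): 5−8=-3≡23 → X

XTTZMZUGDQXX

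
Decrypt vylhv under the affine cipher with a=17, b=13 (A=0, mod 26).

The inverse of 17 mod 26 is 23, since 17·23=391≡1. Apply D(y)=23·(y−13) mod 26:
v(21): 23·(21−13)=184≡2 → c
y(24): 23·(24−13)=253≡19 → t
l(11): 23·(11−13)=-46≡6 → g
h(7): 23·(7−13)=-138≡18 → s
v(21): 23·(21−13)=184≡2 → c

ctgsc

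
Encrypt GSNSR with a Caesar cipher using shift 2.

IUPUT

G(6): 6+2=8 → I
S(18): 18+2=20 → U
N(13): 13+2=15 → P
S(18): 18+2=20 → U
R(17): 17+2=19 → T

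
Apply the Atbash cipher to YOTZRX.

BLGAIC

Y(24) → B(1)
O(14) → L(11)
T(19) → G(6)
Z(25) → A(0)
R(17) → I(8)
X(23) → C(2)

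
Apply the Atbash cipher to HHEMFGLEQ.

SSVNUTOVJ

H(7) → S(18)
H(7) → S(18)
E(4) → V(21)
M(12) → N(13)
F(5) → U(20)
G(6) → T(19)
L(11) → O(14)
E(4) → V(21)
Q(16) → J(9)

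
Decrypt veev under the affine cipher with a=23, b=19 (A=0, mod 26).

The inverse of 23 mod 26 is 17, since 23·17=391≡1. Apply D(y)=17·(y−19) mod 26:
v(21): 17·(21−19)=34≡8 → i
e(4): 17·(4−19)=-255≡5 → f
e(4): 17·(4−19)=-255≡5 → f
v(21): 17·(21−19)=34≡8 → i

iffi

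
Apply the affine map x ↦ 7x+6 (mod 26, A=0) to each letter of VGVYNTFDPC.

V(21): 7·21+6=153≡23 → X
G(6): 7·6+6=48≡22 → W
V(21): 7·21+6=153≡23 → X
Y(24): 7·24+6=174≡18 → S
N(13): 7·13+6=97≡19 → T
T(19): 7·19+6=139≡9 → J
F(5): 7·5+6=41≡15 → P
D(3): 7·3+6=27≡1 → B
P(15): 7·15+6=111≡7 → H
C(2): 7·2+6=20 → U

XWXSTJPBHU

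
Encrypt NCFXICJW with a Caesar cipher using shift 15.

CRUMXRYL

N(13): 13+15=28≡2 → C
C(2): 2+15=17 → R
F(5): 5+15=20 → U
X(23): 23+15=38≡12 → M
I(8): 8+15=23 → X
C(2): 2+15=17 → R
J(9): 9+15=24 → Y
W(22): 22+15=37≡11 → L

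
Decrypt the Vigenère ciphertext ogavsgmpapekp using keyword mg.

Repeat the key across the ciphertext: mgmgmgmgmgmgm
o(14)−m(12): 2 → c
g(6)−g(6): 0 → a
a(0)−m(12): -12≡14 → o
v(21)−g(6): 15 → p
s(18)−m(12): 6 → g
g(6)−g(6): 0 → a
m(12)−m(12): 0 → a
p(15)−g(6): 9 → j
a(0)−m(12): -12≡14 → o
p(15)−g(6): 9 → j
e(4)−m(12): -8≡18 → s
k(10)−g(6): 4 → e
p(15)−m(12): 3 → d

caopgaajojsed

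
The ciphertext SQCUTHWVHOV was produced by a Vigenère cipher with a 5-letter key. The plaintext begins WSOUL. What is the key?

Subtract each crib letter from the matching ciphertext letter (mod 26):
S(18)−W(22)=-4≡22 → W
Q(16)−S(18)=-2≡24 → Y
C(2)−O(14)=-12≡14 → O
U(20)−U(20)=0 → A
T(19)−L(11)=8 → I

WYOAI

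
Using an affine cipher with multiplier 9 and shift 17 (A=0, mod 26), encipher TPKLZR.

GWDMIO

T(19): 9·19+17=188≡6 → G
P(15): 9·15+17=152≡22 → W
K(10): 9·10+17=107≡3 → D
L(11): 9·11+17=116≡12 → M
Z(25): 9·25+17=242≡8 → I
R(17): 9·17+17=170≡14 → O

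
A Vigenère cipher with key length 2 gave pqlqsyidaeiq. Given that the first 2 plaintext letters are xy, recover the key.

Subtract each crib letter from the matching ciphertext letter (mod 26):
p(15)−x(23)=-8≡18 → s
q(16)−y(24)=-8≡18 → s

ss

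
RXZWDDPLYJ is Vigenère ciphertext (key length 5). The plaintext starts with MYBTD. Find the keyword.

FZYDA

Subtract each crib letter from the matching ciphertext letter (mod 26):
R(17)−M(12)=5 → F
X(23)−Y(24)=-1≡25 → Z
Z(25)−B(1)=24 → Y
W(22)−T(19)=3 → D
D(3)−D(3)=0 → A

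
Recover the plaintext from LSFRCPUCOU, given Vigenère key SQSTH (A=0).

TCNYVXEKVN

Repeat the key across the ciphertext: SQSTHSQSTH
L(11)−S(18): -7≡19 → T
S(18)−Q(16): 2 → C
F(5)−S(18): -13≡13 → N
R(17)−T(19): -2≡24 → Y
C(2)−H(7): -5≡21 → V
P(15)−S(18): -3≡23 → X
U(20)−Q(16): 4 → E
C(2)−S(18): -16≡10 → K
O(14)−T(19): -5≡21 → V
U(20)−H(7): 13 → N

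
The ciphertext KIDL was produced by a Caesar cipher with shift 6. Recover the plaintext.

ECXF

K(10): 10−6=4 → E
I(8): 8−6=2 → C
D(3): 3−6=-3≡23 → X
L(11): 11−6=5 → F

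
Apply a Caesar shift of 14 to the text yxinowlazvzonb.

mlwbckzonjncbp

y(24): 24+14=38≡12 → m
x(23): 23+14=37≡11 → l
i(8): 8+14=22 → w
n(13): 13+14=27≡1 → b
o(14): 14+14=28≡2 → c
w(22): 22+14=36≡10 → k
l(11): 11+14=25 → z
a(0): 0+14=14 → o
z(25): 25+14=39≡13 → n
v(21): 21+14=35≡9 → j
z(25): 25+14=39≡13 → n
o(14): 14+14=28≡2 → c
n(13): 13+14=27≡1 → b
b(1): 1+14=15 → p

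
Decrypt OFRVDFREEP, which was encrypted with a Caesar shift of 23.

O(14): 14−23=-9≡17 → R
F(5): 5−23=-18≡8 → I
R(17): 17−23=-6≡20 → U
V(21): 21−23=-2≡24 → Y
D(3): 3−23=-20≡6 → G
F(5): 5−23=-18≡8 → I
R(17): 17−23=-6≡20 → U
E(4): 4−23=-19≡7 → H
E(4): 4−23=-19≡7 → H
P(15): 15−23=-8≡18 → S

RIUYGIUHHS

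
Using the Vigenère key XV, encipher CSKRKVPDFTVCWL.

ZNHMHQMYCOSXTG

Repeat the key across the message: XVXVXVXVXVXVXV
C(2)+X(23): 25 → Z
S(18)+V(21): 39≡13 → N
K(10)+X(23): 33≡7 → H
R(17)+V(21): 38≡12 → M
K(10)+X(23): 33≡7 → H
V(21)+V(21): 42≡16 → Q
P(15)+X(23): 38≡12 → M
D(3)+V(21): 24 → Y
F(5)+X(23): 28≡2 → C
T(19)+V(21): 40≡14 → O
V(21)+X(23): 44≡18 → S
C(2)+V(21): 23 → X
W(22)+X(23): 45≡19 → T
L(11)+V(21): 32≡6 → G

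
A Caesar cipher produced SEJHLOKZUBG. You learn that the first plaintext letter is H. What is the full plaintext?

From the crib: S(18)−H(7)=11, so the shift is 11.
Subtract 11 from each ciphertext letter:
S(18): 18−11=7 → H
E(4): 4−11=-7≡19 → T
J(9): 9−11=-2≡24 → Y
H(7): 7−11=-4≡22 → W
L(11): 11−11=0 → A
O(14): 14−11=3 → D
K(10): 10−11=-1≡25 → Z
Z(25): 25−11=14 → O
U(20): 20−11=9 → J
B(1): 1−11=-10≡16 → Q
G(6): 6−11=-5≡21 → V

HTYWADZOJQV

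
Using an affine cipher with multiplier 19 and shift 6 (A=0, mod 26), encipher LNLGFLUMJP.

HTHQXHWAVF

L(11): 19·11+6=215≡7 → H
N(13): 19·13+6=253≡19 → T
L(11): 19·11+6=215≡7 → H
G(6): 19·6+6=120≡16 → Q
F(5): 19·5+6=101≡23 → X
L(11): 19·11+6=215≡7 → H
U(20): 19·20+6=386≡22 → W
M(12): 19·12+6=234≡0 → A
J(9): 19·9+6=177≡21 → V
P(15): 19·15+6=291≡5 → F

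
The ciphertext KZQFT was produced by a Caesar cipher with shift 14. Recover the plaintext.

WLCRF

K(10): 10−14=-4≡22 → W
Z(25): 25−14=11 → L
Q(16): 16−14=2 → C
F(5): 5−14=-9≡17 → R
T(19): 19−14=5 → F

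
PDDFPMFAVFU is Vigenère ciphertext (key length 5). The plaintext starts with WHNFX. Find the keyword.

TWQAS

Subtract each crib letter from the matching ciphertext letter (mod 26):
P(15)−W(22)=-7≡19 → T
D(3)−H(7)=-4≡22 → W
D(3)−N(13)=-10≡16 → Q
F(5)−F(5)=0 → A
P(15)−X(23)=-8≡18 → S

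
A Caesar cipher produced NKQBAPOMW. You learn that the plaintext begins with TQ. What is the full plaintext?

TQWHGVUSC

From the crib: N(13)−T(19)=-6≡20, so the shift is 20.
Subtract 20 from each ciphertext letter:
N(13): 13−20=-7≡19 → T
K(10): 10−20=-10≡16 → Q
Q(16): 16−20=-4≡22 → W
B(1): 1−20=-19≡7 → H
A(0): 0−20=-20≡6 → G
P(15): 15−20=-5≡21 → V
O(14): 14−20=-6≡20 → U
M(12): 12−20=-8≡18 → S
W(22): 22−20=2 → C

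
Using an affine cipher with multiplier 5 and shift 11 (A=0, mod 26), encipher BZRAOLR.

QGSLDOS

B(1): 5·1+11=16 → Q
Z(25): 5·25+11=136≡6 → G
R(17): 5·17+11=96≡18 → S
A(0): 5·0+11=11 → L
O(14): 5·14+11=81≡3 → D
L(11): 5·11+11=66≡14 → O
R(17): 5·17+11=96≡18 → S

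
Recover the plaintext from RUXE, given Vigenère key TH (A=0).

YNEX

Repeat the key across the ciphertext: THTH
R(17)−T(19): -2≡24 → Y
U(20)−H(7): 13 → N
X(23)−T(19): 4 → E
E(4)−H(7): -3≡23 → X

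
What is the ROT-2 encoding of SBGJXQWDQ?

UDILZSYFS

S(18): 18+2=20 → U
B(1): 1+2=3 → D
G(6): 6+2=8 → I
J(9): 9+2=11 → L
X(23): 23+2=25 → Z
Q(16): 16+2=18 → S
W(22): 22+2=24 → Y
D(3): 3+2=5 → F
Q(16): 16+2=18 → S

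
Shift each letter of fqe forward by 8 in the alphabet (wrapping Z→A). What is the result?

f(5): 5+8=13 → n
q(16): 16+8=24 → y
e(4): 4+8=12 → m

nym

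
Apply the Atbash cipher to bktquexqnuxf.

b(1) → y(24)
k(10) → p(15)
t(19) → g(6)
q(16) → j(9)
u(20) → f(5)
e(4) → v(21)
x(23) → c(2)
q(16) → j(9)
n(13) → m(12)
u(20) → f(5)
x(23) → c(2)
f(5) → u(20)

ypgjfvcjmfcu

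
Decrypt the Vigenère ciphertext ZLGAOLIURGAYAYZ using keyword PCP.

KJRLMWTSCRYJLWK

Repeat the key across the ciphertext: PCPPCPPCPPCPPCP
Z(25)−P(15): 10 → K
L(11)−C(2): 9 → J
G(6)−P(15): -9≡17 → R
A(0)−P(15): -15≡11 → L
O(14)−C(2): 12 → M
L(11)−P(15): -4≡22 → W
I(8)−P(15): -7≡19 → T
U(20)−C(2): 18 → S
R(17)−P(15): 2 → C
G(6)−P(15): -9≡17 → R
A(0)−C(2): -2≡24 → Y
Y(24)−P(15): 9 → J
A(0)−P(15): -15≡11 → L
Y(24)−C(2): 22 → W
Z(25)−P(15): 10 → K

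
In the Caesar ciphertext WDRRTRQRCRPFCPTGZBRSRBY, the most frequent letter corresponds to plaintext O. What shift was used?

3

The most frequent ciphertext letter is R (appears 7 times).
R is position 17; O is position 14.
Shift = 3.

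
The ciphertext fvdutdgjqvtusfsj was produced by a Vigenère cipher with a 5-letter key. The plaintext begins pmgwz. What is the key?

qjxyu

Subtract each crib letter from the matching ciphertext letter (mod 26):
f(5)−p(15)=-10≡16 → q
v(21)−m(12)=9 → j
d(3)−g(6)=-3≡23 → x
u(20)−w(22)=-2≡24 → y
t(19)−z(25)=-6≡20 → u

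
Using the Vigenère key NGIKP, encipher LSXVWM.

YYFFLZ

Repeat the key across the message: NGIKPN
L(11)+N(13): 24 → Y
S(18)+G(6): 24 → Y
X(23)+I(8): 31≡5 → F
V(21)+K(10): 31≡5 → F
W(22)+P(15): 37≡11 → L
M(12)+N(13): 25 → Z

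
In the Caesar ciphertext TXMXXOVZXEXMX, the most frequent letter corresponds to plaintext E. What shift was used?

19

The most frequent ciphertext letter is X (appears 6 times).
X is position 23; E is position 4.
Shift = 19.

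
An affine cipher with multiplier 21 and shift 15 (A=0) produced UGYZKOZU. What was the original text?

ZHTYBVYZ

The inverse of 21 mod 26 is 5, since 21·5=105≡1. Apply D(y)=5·(y−15) mod 26:
U(20): 5·(20−15)=25 → Z
G(6): 5·(6−15)=-45≡7 → H
Y(24): 5·(24−15)=45≡19 → T
Z(25): 5·(25−15)=50≡24 → Y
K(10): 5·(10−15)=-25≡1 → B
O(14): 5·(14−15)=-5≡21 → V
Z(25): 5·(25−15)=50≡24 → Y
U(20): 5·(20−15)=25 → Z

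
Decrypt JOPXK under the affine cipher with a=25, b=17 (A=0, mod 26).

IDCUH

The inverse of 25 mod 26 is 25, since 25·25=625≡1. Apply D(y)=25·(y−17) mod 26:
J(9): 25·(9−17)=-200≡8 → I
O(14): 25·(14−17)=-75≡3 → D
P(15): 25·(15−17)=-50≡2 → C
X(23): 25·(23−17)=150≡20 → U
K(10): 25·(10−17)=-175≡7 → H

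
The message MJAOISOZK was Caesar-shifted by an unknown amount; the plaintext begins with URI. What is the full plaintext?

From the crib: M(12)−U(20)=-8≡18, so the shift is 18.
Subtract 18 from each ciphertext letter:
M(12): 12−18=-6≡20 → U
J(9): 9−18=-9≡17 → R
A(0): 0−18=-18≡8 → I
O(14): 14−18=-4≡22 → W
I(8): 8−18=-10≡16 → Q
S(18): 18−18=0 → A
O(14): 14−18=-4≡22 → W
Z(25): 25−18=7 → H
K(10): 10−18=-8≡18 → S

URIWQAWHS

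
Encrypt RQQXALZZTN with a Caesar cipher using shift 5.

R(17): 17+5=22 → W
Q(16): 16+5=21 → V
Q(16): 16+5=21 → V
X(23): 23+5=28≡2 → C
A(0): 0+5=5 → F
L(11): 11+5=16 → Q
Z(25): 25+5=30≡4 → E
Z(25): 25+5=30≡4 → E
T(19): 19+5=24 → Y
N(13): 13+5=18 → S

WVVCFQEEYS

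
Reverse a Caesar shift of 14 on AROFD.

A(0): 0−14=-14≡12 → M
R(17): 17−14=3 → D
O(14): 14−14=0 → A
F(5): 5−14=-9≡17 → R
D(3): 3−14=-11≡15 → P

MDARP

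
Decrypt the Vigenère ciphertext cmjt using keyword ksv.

suoj

Repeat the key across the ciphertext: ksvk
c(2)−k(10): -8≡18 → s
m(12)−s(18): -6≡20 → u
j(9)−v(21): -12≡14 → o
t(19)−k(10): 9 → j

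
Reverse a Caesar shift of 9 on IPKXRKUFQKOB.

ZGBOIBLWHBFS

I(8): 8−9=-1≡25 → Z
P(15): 15−9=6 → G
K(10): 10−9=1 → B
X(23): 23−9=14 → O
R(17): 17−9=8 → I
K(10): 10−9=1 → B
U(20): 20−9=11 → L
F(5): 5−9=-4≡22 → W
Q(16): 16−9=7 → H
K(10): 10−9=1 → B
O(14): 14−9=5 → F
B(1): 1−9=-8≡18 → S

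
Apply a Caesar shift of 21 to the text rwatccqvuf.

mrvoxxlqpa

r(17): 17+21=38≡12 → m
w(22): 22+21=43≡17 → r
a(0): 0+21=21 → v
t(19): 19+21=40≡14 → o
c(2): 2+21=23 → x
c(2): 2+21=23 → x
q(16): 16+21=37≡11 → l
v(21): 21+21=42≡16 → q
u(20): 20+21=41≡15 → p
f(5): 5+21=26≡0 → a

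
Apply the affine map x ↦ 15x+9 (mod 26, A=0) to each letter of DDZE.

D(3): 15·3+9=54≡2 → C
D(3): 15·3+9=54≡2 → C
Z(25): 15·25+9=384≡20 → U
E(4): 15·4+9=69≡17 → R

CCUR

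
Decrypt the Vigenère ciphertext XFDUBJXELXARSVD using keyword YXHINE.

ZIWMOFZHEPNNUYW

Repeat the key across the ciphertext: YXHINEYXHINEYXH
X(23)−Y(24): -1≡25 → Z
F(5)−X(23): -18≡8 → I
D(3)−H(7): -4≡22 → W
U(20)−I(8): 12 → M
B(1)−N(13): -12≡14 → O
J(9)−E(4): 5 → F
X(23)−Y(24): -1≡25 → Z
E(4)−X(23): -19≡7 → H
L(11)−H(7): 4 → E
X(23)−I(8): 15 → P
A(0)−N(13): -13≡13 → N
R(17)−E(4): 13 → N
S(18)−Y(24): -6≡20 → U
V(21)−X(23): -2≡24 → Y
D(3)−H(7): -4≡22 → W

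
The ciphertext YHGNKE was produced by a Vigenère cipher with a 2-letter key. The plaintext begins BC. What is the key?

XF

Subtract each crib letter from the matching ciphertext letter (mod 26):
Y(24)−B(1)=23 → X
H(7)−C(2)=5 → F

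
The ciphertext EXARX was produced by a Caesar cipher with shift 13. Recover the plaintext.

E(4): 4−13=-9≡17 → R
X(23): 23−13=10 → K
A(0): 0−13=-13≡13 → N
R(17): 17−13=4 → E
X(23): 23−13=10 → K

RKNEK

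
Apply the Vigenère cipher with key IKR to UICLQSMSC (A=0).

CSTTAJUCT

Repeat the key across the message: IKRIKRIKR
U(20)+I(8): 28≡2 → C
I(8)+K(10): 18 → S
C(2)+R(17): 19 → T
L(11)+I(8): 19 → T
Q(16)+K(10): 26≡0 → A
S(18)+R(17): 35≡9 → J
M(12)+I(8): 20 → U
S(18)+K(10): 28≡2 → C
C(2)+R(17): 19 → T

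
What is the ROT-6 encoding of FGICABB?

F(5): 5+6=11 → L
G(6): 6+6=12 → M
I(8): 8+6=14 → O
C(2): 2+6=8 → I
A(0): 0+6=6 → G
B(1): 1+6=7 → H
B(1): 1+6=7 → H

LMOIGHH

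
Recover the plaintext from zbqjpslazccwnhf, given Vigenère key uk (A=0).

frwzvirqfsimtxl

Repeat the key across the ciphertext: ukukukukukukuku
z(25)−u(20): 5 → f
b(1)−k(10): -9≡17 → r
q(16)−u(20): -4≡22 → w
j(9)−k(10): -1≡25 → z
p(15)−u(20): -5≡21 → v
s(18)−k(10): 8 → i
l(11)−u(20): -9≡17 → r
a(0)−k(10): -10≡16 → q
z(25)−u(20): 5 → f
c(2)−k(10): -8≡18 → s
c(2)−u(20): -18≡8 → i
w(22)−k(10): 12 → m
n(13)−u(20): -7≡19 → t
h(7)−k(10): -3≡23 → x
f(5)−u(20): -15≡11 → l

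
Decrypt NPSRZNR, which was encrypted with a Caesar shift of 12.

N(13): 13−12=1 → B
P(15): 15−12=3 → D
S(18): 18−12=6 → G
R(17): 17−12=5 → F
Z(25): 25−12=13 → N
N(13): 13−12=1 → B
R(17): 17−12=5 → F

BDGFNBF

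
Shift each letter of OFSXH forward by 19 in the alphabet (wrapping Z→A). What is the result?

O(14): 14+19=33≡7 → H
F(5): 5+19=24 → Y
S(18): 18+19=37≡11 → L
X(23): 23+19=42≡16 → Q
H(7): 7+19=26≡0 → A

HYLQA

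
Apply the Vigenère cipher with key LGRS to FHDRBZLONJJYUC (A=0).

QNUJMFCGYPAQFI

Repeat the key across the message: LGRSLGRSLGRSLG
F(5)+L(11): 16 → Q
H(7)+G(6): 13 → N
D(3)+R(17): 20 → U
R(17)+S(18): 35≡9 → J
B(1)+L(11): 12 → M
Z(25)+G(6): 31≡5 → F
L(11)+R(17): 28≡2 → C
O(14)+S(18): 32≡6 → G
N(13)+L(11): 24 → Y
J(9)+G(6): 15 → P
J(9)+R(17): 26≡0 → A
Y(24)+S(18): 42≡16 → Q
U(20)+L(11): 31≡5 → F
C(2)+G(6): 8 → I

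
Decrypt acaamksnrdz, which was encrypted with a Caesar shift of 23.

a(0): 0−23=-23≡3 → d
c(2): 2−23=-21≡5 → f
a(0): 0−23=-23≡3 → d
a(0): 0−23=-23≡3 → d
m(12): 12−23=-11≡15 → p
k(10): 10−23=-13≡13 → n
s(18): 18−23=-5≡21 → v
n(13): 13−23=-10≡16 → q
r(17): 17−23=-6≡20 → u
d(3): 3−23=-20≡6 → g
z(25): 25−23=2 → c

dfddpnvqugc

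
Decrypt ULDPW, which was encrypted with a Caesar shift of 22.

YPHTA

U(20): 20−22=-2≡24 → Y
L(11): 11−22=-11≡15 → P
D(3): 3−22=-19≡7 → H
P(15): 15−22=-7≡19 → T
W(22): 22−22=0 → A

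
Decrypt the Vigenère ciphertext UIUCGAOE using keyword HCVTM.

NGZJUTMJ

Repeat the key across the ciphertext: HCVTMHCV
U(20)−H(7): 13 → N
I(8)−C(2): 6 → G
U(20)−V(21): -1≡25 → Z
C(2)−T(19): -17≡9 → J
G(6)−M(12): -6≡20 → U
A(0)−H(7): -7≡19 → T
O(14)−C(2): 12 → M
E(4)−V(21): -17≡9 → J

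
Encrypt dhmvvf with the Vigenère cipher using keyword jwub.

Repeat the key across the message: jwubjw
d(3)+j(9): 12 → m
h(7)+w(22): 29≡3 → d
m(12)+u(20): 32≡6 → g
v(21)+b(1): 22 → w
v(21)+j(9): 30≡4 → e
f(5)+w(22): 27≡1 → b

mdgweb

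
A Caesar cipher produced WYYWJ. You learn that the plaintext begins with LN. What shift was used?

11

From the crib: W(22)−L(11)=11, so the shift is 11.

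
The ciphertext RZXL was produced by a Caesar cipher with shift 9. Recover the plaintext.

R(17): 17−9=8 → I
Z(25): 25−9=16 → Q
X(23): 23−9=14 → O
L(11): 11−9=2 → C

IQOC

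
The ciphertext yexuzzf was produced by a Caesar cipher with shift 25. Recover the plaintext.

y(24): 24−25=-1≡25 → z
e(4): 4−25=-21≡5 → f
x(23): 23−25=-2≡24 → y
u(20): 20−25=-5≡21 → v
z(25): 25−25=0 → a
z(25): 25−25=0 → a
f(5): 5−25=-20≡6 → g

zfyvaag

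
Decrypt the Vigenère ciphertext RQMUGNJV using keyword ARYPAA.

RZOFGNJE

Repeat the key across the ciphertext: ARYPAAAR
R(17)−A(0): 17 → R
Q(16)−R(17): -1≡25 → Z
M(12)−Y(24): -12≡14 → O
U(20)−P(15): 5 → F
G(6)−A(0): 6 → G
N(13)−A(0): 13 → N
J(9)−A(0): 9 → J
V(21)−R(17): 4 → E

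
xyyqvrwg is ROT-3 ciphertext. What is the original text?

x(23): 23−3=20 → u
y(24): 24−3=21 → v
y(24): 24−3=21 → v
q(16): 16−3=13 → n
v(21): 21−3=18 → s
r(17): 17−3=14 → o
w(22): 22−3=19 → t
g(6): 6−3=3 → d

uvvnsotd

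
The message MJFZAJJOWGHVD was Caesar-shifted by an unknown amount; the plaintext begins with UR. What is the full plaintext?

URNHIRRWEOPDL

From the crib: M(12)−U(20)=-8≡18, so the shift is 18.
Subtract 18 from each ciphertext letter:
M(12): 12−18=-6≡20 → U
J(9): 9−18=-9≡17 → R
F(5): 5−18=-13≡13 → N
Z(25): 25−18=7 → H
A(0): 0−18=-18≡8 → I
J(9): 9−18=-9≡17 → R
J(9): 9−18=-9≡17 → R
O(14): 14−18=-4≡22 → W
W(22): 22−18=4 → E
G(6): 6−18=-12≡14 → O
H(7): 7−18=-11≡15 → P
V(21): 21−18=3 → D
D(3): 3−18=-15≡11 → L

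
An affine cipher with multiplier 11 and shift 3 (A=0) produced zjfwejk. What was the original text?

ckmxtkd

The inverse of 11 mod 26 is 19, since 11·19=209≡1. Apply D(y)=19·(y−3) mod 26:
z(25): 19·(25−3)=418≡2 → c
j(9): 19·(9−3)=114≡10 → k
f(5): 19·(5−3)=38≡12 → m
w(22): 19·(22−3)=361≡23 → x
e(4): 19·(4−3)=19 → t
j(9): 19·(9−3)=114≡10 → k
k(10): 19·(10−3)=133≡3 → d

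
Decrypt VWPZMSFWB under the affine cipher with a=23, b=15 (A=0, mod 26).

The inverse of 23 mod 26 is 17, since 23·17=391≡1. Apply D(y)=17·(y−15) mod 26:
V(21): 17·(21−15)=102≡24 → Y
W(22): 17·(22−15)=119≡15 → P
P(15): 17·(15−15)=0 → A
Z(25): 17·(25−15)=170≡14 → O
M(12): 17·(12−15)=-51≡1 → B
S(18): 17·(18−15)=51≡25 → Z
F(5): 17·(5−15)=-170≡12 → M
W(22): 17·(22−15)=119≡15 → P
B(1): 17·(1−15)=-238≡22 → W

YPAOBZMPW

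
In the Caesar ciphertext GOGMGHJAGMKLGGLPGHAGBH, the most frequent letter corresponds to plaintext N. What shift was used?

The most frequent ciphertext letter is G (appears 8 times).
G is position 6; N is position 13.
Shift = -7≡19.

19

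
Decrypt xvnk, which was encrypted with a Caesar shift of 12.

ljby

x(23): 23−12=11 → l
v(21): 21−12=9 → j
n(13): 13−12=1 → b
k(10): 10−12=-2≡24 → y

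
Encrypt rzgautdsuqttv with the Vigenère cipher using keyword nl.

Repeat the key across the message: nlnlnlnlnlnln
r(17)+n(13): 30≡4 → e
z(25)+l(11): 36≡10 → k
g(6)+n(13): 19 → t
a(0)+l(11): 11 → l
u(20)+n(13): 33≡7 → h
t(19)+l(11): 30≡4 → e
d(3)+n(13): 16 → q
s(18)+l(11): 29≡3 → d
u(20)+n(13): 33≡7 → h
q(16)+l(11): 27≡1 → b
t(19)+n(13): 32≡6 → g
t(19)+l(11): 30≡4 → e
v(21)+n(13): 34≡8 → i

ektlheqdhbgei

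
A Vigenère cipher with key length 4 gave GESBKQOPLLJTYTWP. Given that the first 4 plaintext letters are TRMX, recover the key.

Subtract each crib letter from the matching ciphertext letter (mod 26):
G(6)−T(19)=-13≡13 → N
E(4)−R(17)=-13≡13 → N
S(18)−M(12)=6 → G
B(1)−X(23)=-22≡4 → E

NNGE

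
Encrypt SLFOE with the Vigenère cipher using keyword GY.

YJLMK

Repeat the key across the message: GYGYG
S(18)+G(6): 24 → Y
L(11)+Y(24): 35≡9 → J
F(5)+G(6): 11 → L
O(14)+Y(24): 38≡12 → M
E(4)+G(6): 10 → K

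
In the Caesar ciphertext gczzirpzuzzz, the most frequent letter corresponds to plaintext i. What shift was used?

The most frequent ciphertext letter is z (appears 6 times).
z is position 25; i is position 8.
Shift = 17.

17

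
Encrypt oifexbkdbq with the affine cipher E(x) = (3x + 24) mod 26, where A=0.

ownkpbchbu

o(14): 3·14+24=66≡14 → o
i(8): 3·8+24=48≡22 → w
f(5): 3·5+24=39≡13 → n
e(4): 3·4+24=36≡10 → k
x(23): 3·23+24=93≡15 → p
b(1): 3·1+24=27≡1 → b
k(10): 3·10+24=54≡2 → c
d(3): 3·3+24=33≡7 → h
b(1): 3·1+24=27≡1 → b
q(16): 3·16+24=72≡20 → u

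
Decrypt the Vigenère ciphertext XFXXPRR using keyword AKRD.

Repeat the key across the ciphertext: AKRDAKR
X(23)−A(0): 23 → X
F(5)−K(10): -5≡21 → V
X(23)−R(17): 6 → G
X(23)−D(3): 20 → U
P(15)−A(0): 15 → P
R(17)−K(10): 7 → H
R(17)−R(17): 0 → A

XVGUPHA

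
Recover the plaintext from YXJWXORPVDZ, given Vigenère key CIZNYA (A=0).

WPKJZOPHWQB

Repeat the key across the ciphertext: CIZNYACIZNY
Y(24)−C(2): 22 → W
X(23)−I(8): 15 → P
J(9)−Z(25): -16≡10 → K
W(22)−N(13): 9 → J
X(23)−Y(24): -1≡25 → Z
O(14)−A(0): 14 → O
R(17)−C(2): 15 → P
P(15)−I(8): 7 → H
V(21)−Z(25): -4≡22 → W
D(3)−N(13): -10≡16 → Q
Z(25)−Y(24): 1 → B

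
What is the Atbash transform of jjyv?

qqbe

j(9) → q(16)
j(9) → q(16)
y(24) → b(1)
v(21) → e(4)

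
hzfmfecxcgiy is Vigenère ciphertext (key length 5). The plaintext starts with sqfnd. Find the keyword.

Subtract each crib letter from the matching ciphertext letter (mod 26):
h(7)−s(18)=-11≡15 → p
z(25)−q(16)=9 → j
f(5)−f(5)=0 → a
m(12)−n(13)=-1≡25 → z
f(5)−d(3)=2 → c

pjazc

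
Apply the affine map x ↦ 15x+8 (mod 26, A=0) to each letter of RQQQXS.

DOOOPS

R(17): 15·17+8=263≡3 → D
Q(16): 15·16+8=248≡14 → O
Q(16): 15·16+8=248≡14 → O
Q(16): 15·16+8=248≡14 → O
X(23): 15·23+8=353≡15 → P
S(18): 15·18+8=278≡18 → S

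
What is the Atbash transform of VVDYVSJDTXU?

V(21) → E(4)
V(21) → E(4)
D(3) → W(22)
Y(24) → B(1)
V(21) → E(4)
S(18) → H(7)
J(9) → Q(16)
D(3) → W(22)
T(19) → G(6)
X(23) → C(2)
U(20) → F(5)

EEWBEHQWGCF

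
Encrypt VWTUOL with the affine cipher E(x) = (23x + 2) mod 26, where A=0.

V(21): 23·21+2=485≡17 → R
W(22): 23·22+2=508≡14 → O
T(19): 23·19+2=439≡23 → X
U(20): 23·20+2=462≡20 → U
O(14): 23·14+2=324≡12 → M
L(11): 23·11+2=255≡21 → V

ROXUMV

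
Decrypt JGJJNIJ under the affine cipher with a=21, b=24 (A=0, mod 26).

DODDXYD

The inverse of 21 mod 26 is 5, since 21·5=105≡1. Apply D(y)=5·(y−24) mod 26:
J(9): 5·(9−24)=-75≡3 → D
G(6): 5·(6−24)=-90≡14 → O
J(9): 5·(9−24)=-75≡3 → D
J(9): 5·(9−24)=-75≡3 → D
N(13): 5·(13−24)=-55≡23 → X
I(8): 5·(8−24)=-80≡24 → Y
J(9): 5·(9−24)=-75≡3 → D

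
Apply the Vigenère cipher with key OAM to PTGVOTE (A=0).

DTSJOFS

Repeat the key across the message: OAMOAMO
P(15)+O(14): 29≡3 → D
T(19)+A(0): 19 → T
G(6)+M(12): 18 → S
V(21)+O(14): 35≡9 → J
O(14)+A(0): 14 → O
T(19)+M(12): 31≡5 → F
E(4)+O(14): 18 → S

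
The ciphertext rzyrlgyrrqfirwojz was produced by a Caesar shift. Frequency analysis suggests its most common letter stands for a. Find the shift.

The most frequent ciphertext letter is r (appears 5 times).
r is position 17; a is position 0.
Shift = 17.

17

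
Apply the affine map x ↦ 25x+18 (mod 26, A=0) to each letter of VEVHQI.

XOXLCK

V(21): 25·21+18=543≡23 → X
E(4): 25·4+18=118≡14 → O
V(21): 25·21+18=543≡23 → X
H(7): 25·7+18=193≡11 → L
Q(16): 25·16+18=418≡2 → C
I(8): 25·8+18=218≡10 → K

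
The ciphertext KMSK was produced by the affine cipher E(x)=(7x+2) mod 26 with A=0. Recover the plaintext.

QUGQ

The inverse of 7 mod 26 is 15, since 7·15=105≡1. Apply D(y)=15·(y−2) mod 26:
K(10): 15·(10−2)=120≡16 → Q
M(12): 15·(12−2)=150≡20 → U
S(18): 15·(18−2)=240≡6 → G
K(10): 15·(10−2)=120≡16 → Q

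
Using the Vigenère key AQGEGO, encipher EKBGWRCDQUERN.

Repeat the key across the message: AQGEGOAQGEGOA
E(4)+A(0): 4 → E
K(10)+Q(16): 26≡0 → A
B(1)+G(6): 7 → H
G(6)+E(4): 10 → K
W(22)+G(6): 28≡2 → C
R(17)+O(14): 31≡5 → F
C(2)+A(0): 2 → C
D(3)+Q(16): 19 → T
Q(16)+G(6): 22 → W
U(20)+E(4): 24 → Y
E(4)+G(6): 10 → K
R(17)+O(14): 31≡5 → F
N(13)+A(0): 13 → N

EAHKCFCTWYKFN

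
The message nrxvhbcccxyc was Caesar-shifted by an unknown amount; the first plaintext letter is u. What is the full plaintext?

From the crib: n(13)−u(20)=-7≡19, so the shift is 19.
Subtract 19 from each ciphertext letter:
n(13): 13−19=-6≡20 → u
r(17): 17−19=-2≡24 → y
x(23): 23−19=4 → e
v(21): 21−19=2 → c
h(7): 7−19=-12≡14 → o
b(1): 1−19=-18≡8 → i
c(2): 2−19=-17≡9 → j
c(2): 2−19=-17≡9 → j
c(2): 2−19=-17≡9 → j
x(23): 23−19=4 → e
y(24): 24−19=5 → f
c(2): 2−19=-17≡9 → j

uyecoijjjefj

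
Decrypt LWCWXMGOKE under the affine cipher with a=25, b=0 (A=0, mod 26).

PEYEDOUMQW

The inverse of 25 mod 26 is 25, since 25·25=625≡1. Apply D(y)=25·(y−0) mod 26:
L(11): 25·(11−0)=275≡15 → P
W(22): 25·(22−0)=550≡4 → E
C(2): 25·(2−0)=50≡24 → Y
W(22): 25·(22−0)=550≡4 → E
X(23): 25·(23−0)=575≡3 → D
M(12): 25·(12−0)=300≡14 → O
G(6): 25·(6−0)=150≡20 → U
O(14): 25·(14−0)=350≡12 → M
K(10): 25·(10−0)=250≡16 → Q
E(4): 25·(4−0)=100≡22 → W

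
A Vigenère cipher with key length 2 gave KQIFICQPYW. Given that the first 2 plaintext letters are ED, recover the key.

Subtract each crib letter from the matching ciphertext letter (mod 26):
K(10)−E(4)=6 → G
Q(16)−D(3)=13 → N

GN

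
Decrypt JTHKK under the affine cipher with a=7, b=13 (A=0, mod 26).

The inverse of 7 mod 26 is 15, since 7·15=105≡1. Apply D(y)=15·(y−13) mod 26:
J(9): 15·(9−13)=-60≡18 → S
T(19): 15·(19−13)=90≡12 → M
H(7): 15·(7−13)=-90≡14 → O
K(10): 15·(10−13)=-45≡7 → H
K(10): 15·(10−13)=-45≡7 → H

SMOHH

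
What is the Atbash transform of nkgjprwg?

mptqkidt

n(13) → m(12)
k(10) → p(15)
g(6) → t(19)
j(9) → q(16)
p(15) → k(10)
r(17) → i(8)
w(22) → d(3)
g(6) → t(19)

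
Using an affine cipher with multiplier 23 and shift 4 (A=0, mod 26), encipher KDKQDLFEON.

K(10): 23·10+4=234≡0 → A
D(3): 23·3+4=73≡21 → V
K(10): 23·10+4=234≡0 → A
Q(16): 23·16+4=372≡8 → I
D(3): 23·3+4=73≡21 → V
L(11): 23·11+4=257≡23 → X
F(5): 23·5+4=119≡15 → P
E(4): 23·4+4=96≡18 → S
O(14): 23·14+4=326≡14 → O
N(13): 23·13+4=303≡17 → R

AVAIVXPSOR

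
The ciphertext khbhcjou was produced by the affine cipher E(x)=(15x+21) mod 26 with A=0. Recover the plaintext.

bgqgxudt

The inverse of 15 mod 26 is 7, since 15·7=105≡1. Apply D(y)=7·(y−21) mod 26:
k(10): 7·(10−21)=-77≡1 → b
h(7): 7·(7−21)=-98≡6 → g
b(1): 7·(1−21)=-140≡16 → q
h(7): 7·(7−21)=-98≡6 → g
c(2): 7·(2−21)=-133≡23 → x
j(9): 7·(9−21)=-84≡20 → u
o(14): 7·(14−21)=-49≡3 → d
u(20): 7·(20−21)=-7≡19 → t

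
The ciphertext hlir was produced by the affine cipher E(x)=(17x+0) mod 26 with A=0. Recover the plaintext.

ftcb

The inverse of 17 mod 26 is 23, since 17·23=391≡1. Apply D(y)=23·(y−0) mod 26:
h(7): 23·(7−0)=161≡5 → f
l(11): 23·(11−0)=253≡19 → t
i(8): 23·(8−0)=184≡2 → c
r(17): 23·(17−0)=391≡1 → b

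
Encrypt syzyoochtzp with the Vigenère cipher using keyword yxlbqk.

qvkzeyaeeaf

Repeat the key across the message: yxlbqkyxlbq
s(18)+y(24): 42≡16 → q
y(24)+x(23): 47≡21 → v
z(25)+l(11): 36≡10 → k
y(24)+b(1): 25 → z
o(14)+q(16): 30≡4 → e
o(14)+k(10): 24 → y
c(2)+y(24): 26≡0 → a
h(7)+x(23): 30≡4 → e
t(19)+l(11): 30≡4 → e
z(25)+b(1): 26≡0 → a
p(15)+q(16): 31≡5 → f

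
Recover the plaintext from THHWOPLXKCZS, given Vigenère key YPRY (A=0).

VSQYQAUZMNIU

Repeat the key across the ciphertext: YPRYYPRYYPRY
T(19)−Y(24): -5≡21 → V
H(7)−P(15): -8≡18 → S
H(7)−R(17): -10≡16 → Q
W(22)−Y(24): -2≡24 → Y
O(14)−Y(24): -10≡16 → Q
P(15)−P(15): 0 → A
L(11)−R(17): -6≡20 → U
X(23)−Y(24): -1≡25 → Z
K(10)−Y(24): -14≡12 → M
C(2)−P(15): -13≡13 → N
Z(25)−R(17): 8 → I
S(18)−Y(24): -6≡20 → U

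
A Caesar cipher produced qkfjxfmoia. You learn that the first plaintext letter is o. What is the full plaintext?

oidhvdkmgy

From the crib: q(16)−o(14)=2, so the shift is 2.
Subtract 2 from each ciphertext letter:
q(16): 16−2=14 → o
k(10): 10−2=8 → i
f(5): 5−2=3 → d
j(9): 9−2=7 → h
x(23): 23−2=21 → v
f(5): 5−2=3 → d
m(12): 12−2=10 → k
o(14): 14−2=12 → m
i(8): 8−2=6 → g
a(0): 0−2=-2≡24 → y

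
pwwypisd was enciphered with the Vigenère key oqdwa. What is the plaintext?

Repeat the key across the ciphertext: oqdwaoqd
p(15)−o(14): 1 → b
w(22)−q(16): 6 → g
w(22)−d(3): 19 → t
y(24)−w(22): 2 → c
p(15)−a(0): 15 → p
i(8)−o(14): -6≡20 → u
s(18)−q(16): 2 → c
d(3)−d(3): 0 → a

bgtcpuca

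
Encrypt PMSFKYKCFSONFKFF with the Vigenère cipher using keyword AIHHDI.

PUZMNGKKMZRVFSMM

Repeat the key across the message: AIHHDIAIHHDIAIHH
P(15)+A(0): 15 → P
M(12)+I(8): 20 → U
S(18)+H(7): 25 → Z
F(5)+H(7): 12 → M
K(10)+D(3): 13 → N
Y(24)+I(8): 32≡6 → G
K(10)+A(0): 10 → K
C(2)+I(8): 10 → K
F(5)+H(7): 12 → M
S(18)+H(7): 25 → Z
O(14)+D(3): 17 → R
N(13)+I(8): 21 → V
F(5)+A(0): 5 → F
K(10)+I(8): 18 → S
F(5)+H(7): 12 → M
F(5)+H(7): 12 → M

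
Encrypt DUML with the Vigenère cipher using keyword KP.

Repeat the key across the message: KPKP
D(3)+K(10): 13 → N
U(20)+P(15): 35≡9 → J
M(12)+K(10): 22 → W
L(11)+P(15): 26≡0 → A

NJWA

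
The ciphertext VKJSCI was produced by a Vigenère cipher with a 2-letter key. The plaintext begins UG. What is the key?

Subtract each crib letter from the matching ciphertext letter (mod 26):
V(21)−U(20)=1 → B
K(10)−G(6)=4 → E

BE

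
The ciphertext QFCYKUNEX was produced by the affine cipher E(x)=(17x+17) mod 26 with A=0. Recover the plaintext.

The inverse of 17 mod 26 is 23, since 17·23=391≡1. Apply D(y)=23·(y−17) mod 26:
Q(16): 23·(16−17)=-23≡3 → D
F(5): 23·(5−17)=-276≡10 → K
C(2): 23·(2−17)=-345≡19 → T
Y(24): 23·(24−17)=161≡5 → F
K(10): 23·(10−17)=-161≡21 → V
U(20): 23·(20−17)=69≡17 → R
N(13): 23·(13−17)=-92≡12 → M
E(4): 23·(4−17)=-299≡13 → N
X(23): 23·(23−17)=138≡8 → I

DKTFVRMNI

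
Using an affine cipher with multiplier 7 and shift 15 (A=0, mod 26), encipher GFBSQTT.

G(6): 7·6+15=57≡5 → F
F(5): 7·5+15=50≡24 → Y
B(1): 7·1+15=22 → W
S(18): 7·18+15=141≡11 → L
Q(16): 7·16+15=127≡23 → X
T(19): 7·19+15=148≡18 → S
T(19): 7·19+15=148≡18 → S

FYWLXSS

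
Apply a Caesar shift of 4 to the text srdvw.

wvhza

s(18): 18+4=22 → w
r(17): 17+4=21 → v
d(3): 3+4=7 → h
v(21): 21+4=25 → z
w(22): 22+4=26≡0 → a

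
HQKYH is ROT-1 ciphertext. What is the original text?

H(7): 7−1=6 → G
Q(16): 16−1=15 → P
K(10): 10−1=9 → J
Y(24): 24−1=23 → X
H(7): 7−1=6 → G

GPJXG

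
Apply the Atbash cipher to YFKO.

Y(24) → B(1)
F(5) → U(20)
K(10) → P(15)
O(14) → L(11)

BUPL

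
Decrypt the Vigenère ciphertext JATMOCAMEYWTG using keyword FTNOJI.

Repeat the key across the ciphertext: FTNOJIFTNOJIF
J(9)−F(5): 4 → E
A(0)−T(19): -19≡7 → H
T(19)−N(13): 6 → G
M(12)−O(14): -2≡24 → Y
O(14)−J(9): 5 → F
C(2)−I(8): -6≡20 → U
A(0)−F(5): -5≡21 → V
M(12)−T(19): -7≡19 → T
E(4)−N(13): -9≡17 → R
Y(24)−O(14): 10 → K
W(22)−J(9): 13 → N
T(19)−I(8): 11 → L
G(6)−F(5): 1 → B

EHGYFUVTRKNLB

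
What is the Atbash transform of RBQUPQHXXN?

IYJFKJSCCM

R(17) → I(8)
B(1) → Y(24)
Q(16) → J(9)
U(20) → F(5)
P(15) → K(10)
Q(16) → J(9)
H(7) → S(18)
X(23) → C(2)
X(23) → C(2)
N(13) → M(12)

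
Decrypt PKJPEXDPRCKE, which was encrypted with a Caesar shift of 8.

P(15): 15−8=7 → H
K(10): 10−8=2 → C
J(9): 9−8=1 → B
P(15): 15−8=7 → H
E(4): 4−8=-4≡22 → W
X(23): 23−8=15 → P
D(3): 3−8=-5≡21 → V
P(15): 15−8=7 → H
R(17): 17−8=9 → J
C(2): 2−8=-6≡20 → U
K(10): 10−8=2 → C
E(4): 4−8=-4≡22 → W

HCBHWPVHJUCW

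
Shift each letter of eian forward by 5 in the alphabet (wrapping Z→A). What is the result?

jnfs

e(4): 4+5=9 → j
i(8): 8+5=13 → n
a(0): 0+5=5 → f
n(13): 13+5=18 → s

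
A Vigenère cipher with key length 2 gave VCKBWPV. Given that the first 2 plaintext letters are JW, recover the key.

MG

Subtract each crib letter from the matching ciphertext letter (mod 26):
V(21)−J(9)=12 → M
C(2)−W(22)=-20≡6 → G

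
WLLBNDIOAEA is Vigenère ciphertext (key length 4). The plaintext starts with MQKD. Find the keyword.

KVBY

Subtract each crib letter from the matching ciphertext letter (mod 26):
W(22)−M(12)=10 → K
L(11)−Q(16)=-5≡21 → V
L(11)−K(10)=1 → B
B(1)−D(3)=-2≡24 → Y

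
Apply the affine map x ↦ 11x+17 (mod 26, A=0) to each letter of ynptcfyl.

veasnuvi

y(24): 11·24+17=281≡21 → v
n(13): 11·13+17=160≡4 → e
p(15): 11·15+17=182≡0 → a
t(19): 11·19+17=226≡18 → s
c(2): 11·2+17=39≡13 → n
f(5): 11·5+17=72≡20 → u
y(24): 11·24+17=281≡21 → v
l(11): 11·11+17=138≡8 → i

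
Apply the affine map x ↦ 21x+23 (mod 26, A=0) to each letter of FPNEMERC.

YAKDPDQN

F(5): 21·5+23=128≡24 → Y
P(15): 21·15+23=338≡0 → A
N(13): 21·13+23=296≡10 → K
E(4): 21·4+23=107≡3 → D
M(12): 21·12+23=275≡15 → P
E(4): 21·4+23=107≡3 → D
R(17): 21·17+23=380≡16 → Q
C(2): 21·2+23=65≡13 → N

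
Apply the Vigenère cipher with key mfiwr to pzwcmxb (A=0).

Repeat the key across the message: mfiwrmf
p(15)+m(12): 27≡1 → b
z(25)+f(5): 30≡4 → e
w(22)+i(8): 30≡4 → e
c(2)+w(22): 24 → y
m(12)+r(17): 29≡3 → d
x(23)+m(12): 35≡9 → j
b(1)+f(5): 6 → g

beeydjg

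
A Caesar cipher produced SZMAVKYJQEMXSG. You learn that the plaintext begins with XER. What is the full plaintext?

XERFAPDOVJRCXL

From the crib: S(18)−X(23)=-5≡21, so the shift is 21.
Subtract 21 from each ciphertext letter:
S(18): 18−21=-3≡23 → X
Z(25): 25−21=4 → E
M(12): 12−21=-9≡17 → R
A(0): 0−21=-21≡5 → F
V(21): 21−21=0 → A
K(10): 10−21=-11≡15 → P
Y(24): 24−21=3 → D
J(9): 9−21=-12≡14 → O
Q(16): 16−21=-5≡21 → V
E(4): 4−21=-17≡9 → J
M(12): 12−21=-9≡17 → R
X(23): 23−21=2 → C
S(18): 18−21=-3≡23 → X
G(6): 6−21=-15≡11 → L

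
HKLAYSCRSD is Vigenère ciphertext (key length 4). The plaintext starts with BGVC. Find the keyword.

Subtract each crib letter from the matching ciphertext letter (mod 26):
H(7)−B(1)=6 → G
K(10)−G(6)=4 → E
L(11)−V(21)=-10≡16 → Q
A(0)−C(2)=-2≡24 → Y

GEQY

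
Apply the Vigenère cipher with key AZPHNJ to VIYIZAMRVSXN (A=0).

VHNPMJMQKZKW

Repeat the key across the message: AZPHNJAZPHNJ
V(21)+A(0): 21 → V
I(8)+Z(25): 33≡7 → H
Y(24)+P(15): 39≡13 → N
I(8)+H(7): 15 → P
Z(25)+N(13): 38≡12 → M
A(0)+J(9): 9 → J
M(12)+A(0): 12 → M
R(17)+Z(25): 42≡16 → Q
V(21)+P(15): 36≡10 → K
S(18)+H(7): 25 → Z
X(23)+N(13): 36≡10 → K
N(13)+J(9): 22 → W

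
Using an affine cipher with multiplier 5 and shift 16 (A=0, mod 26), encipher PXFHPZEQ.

NBPZNLKS

P(15): 5·15+16=91≡13 → N
X(23): 5·23+16=131≡1 → B
F(5): 5·5+16=41≡15 → P
H(7): 5·7+16=51≡25 → Z
P(15): 5·15+16=91≡13 → N
Z(25): 5·25+16=141≡11 → L
E(4): 5·4+16=36≡10 → K
Q(16): 5·16+16=96≡18 → S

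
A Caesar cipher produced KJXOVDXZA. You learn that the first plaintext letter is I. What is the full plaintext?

IHVMTBVXY

From the crib: K(10)−I(8)=2, so the shift is 2.
Subtract 2 from each ciphertext letter:
K(10): 10−2=8 → I
J(9): 9−2=7 → H
X(23): 23−2=21 → V
O(14): 14−2=12 → M
V(21): 21−2=19 → T
D(3): 3−2=1 → B
X(23): 23−2=21 → V
Z(25): 25−2=23 → X
A(0): 0−2=-2≡24 → Y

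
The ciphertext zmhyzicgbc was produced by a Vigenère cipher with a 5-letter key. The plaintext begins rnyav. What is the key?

izjye

Subtract each crib letter from the matching ciphertext letter (mod 26):
z(25)−r(17)=8 → i
m(12)−n(13)=-1≡25 → z
h(7)−y(24)=-17≡9 → j
y(24)−a(0)=24 → y
z(25)−v(21)=4 → e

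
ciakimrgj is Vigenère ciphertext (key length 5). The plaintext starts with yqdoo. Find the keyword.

Subtract each crib letter from the matching ciphertext letter (mod 26):
c(2)−y(24)=-22≡4 → e
i(8)−q(16)=-8≡18 → s
a(0)−d(3)=-3≡23 → x
k(10)−o(14)=-4≡22 → w
i(8)−o(14)=-6≡20 → u

esxwu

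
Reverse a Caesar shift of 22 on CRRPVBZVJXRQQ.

GVVTZFDZNBVUU

C(2): 2−22=-20≡6 → G
R(17): 17−22=-5≡21 → V
R(17): 17−22=-5≡21 → V
P(15): 15−22=-7≡19 → T
V(21): 21−22=-1≡25 → Z
B(1): 1−22=-21≡5 → F
Z(25): 25−22=3 → D
V(21): 21−22=-1≡25 → Z
J(9): 9−22=-13≡13 → N
X(23): 23−22=1 → B
R(17): 17−22=-5≡21 → V
Q(16): 16−22=-6≡20 → U
Q(16): 16−22=-6≡20 → U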